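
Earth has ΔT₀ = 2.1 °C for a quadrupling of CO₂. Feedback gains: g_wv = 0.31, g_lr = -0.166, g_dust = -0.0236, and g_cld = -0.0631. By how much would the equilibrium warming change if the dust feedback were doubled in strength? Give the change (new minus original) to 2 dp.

Original: g = 0.0573, ΔT = 2.1/(1−0.0573) = 2.2276 °C.
With doubled dust: g' = 0.0337, ΔT' = 2.1/(1−0.0337) = 2.1732 °C.
Change = 2.1732 − 2.2276 = -0.05 °C.

-0.05 °C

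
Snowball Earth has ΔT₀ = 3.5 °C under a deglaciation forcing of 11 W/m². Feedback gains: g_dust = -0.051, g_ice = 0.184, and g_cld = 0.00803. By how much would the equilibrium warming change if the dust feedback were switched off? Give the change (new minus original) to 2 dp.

0.26 °C

Original: g = 0.14103, ΔT = 3.5/(1−0.14103) = 4.0746 °C.
Without dust: g' = 0.19203, ΔT' = 3.5/(1−0.19203) = 4.3318 °C.
Change = 4.3318 − 4.0746 = 0.26 °C.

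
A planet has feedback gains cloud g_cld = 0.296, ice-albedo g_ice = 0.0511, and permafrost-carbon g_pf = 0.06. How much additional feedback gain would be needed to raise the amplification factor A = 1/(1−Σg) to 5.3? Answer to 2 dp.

0.40

Current total gain = 0.4071.
Target gain for A = 5.3: g* = 1 − 1/5.3 = 0.8113.
Additional gain needed = 0.8113 − 0.4071 = 0.40.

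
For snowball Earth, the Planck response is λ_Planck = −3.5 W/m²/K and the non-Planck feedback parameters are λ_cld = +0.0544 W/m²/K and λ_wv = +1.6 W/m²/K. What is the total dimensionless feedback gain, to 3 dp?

Convert to gains: g_cld = 0.0544/3.5 = 0.01554; g_wv = 1.6/3.5 = 0.4571.
Total gain g = 0.47264.

0.473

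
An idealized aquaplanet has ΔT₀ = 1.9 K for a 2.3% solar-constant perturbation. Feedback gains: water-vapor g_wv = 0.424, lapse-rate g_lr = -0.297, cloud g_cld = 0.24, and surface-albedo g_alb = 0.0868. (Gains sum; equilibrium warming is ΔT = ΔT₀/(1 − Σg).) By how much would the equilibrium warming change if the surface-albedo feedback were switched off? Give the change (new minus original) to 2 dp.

Original: g = 0.4538, ΔT = 1.9/(1−0.4538) = 3.4786 K.
Without surface-albedo: g' = 0.367, ΔT' = 1.9/(1−0.367) = 3.0016 K.
Change = 3.0016 − 3.4786 = -0.48 K.

-0.48 K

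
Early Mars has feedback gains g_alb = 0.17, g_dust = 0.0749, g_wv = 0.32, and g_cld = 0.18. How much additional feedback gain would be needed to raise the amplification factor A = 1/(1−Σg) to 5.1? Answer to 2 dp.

0.06

Current total gain = 0.7449.
Target gain for A = 5.1: g* = 1 − 1/5.1 = 0.8039.
Additional gain needed = 0.8039 − 0.7449 = 0.06.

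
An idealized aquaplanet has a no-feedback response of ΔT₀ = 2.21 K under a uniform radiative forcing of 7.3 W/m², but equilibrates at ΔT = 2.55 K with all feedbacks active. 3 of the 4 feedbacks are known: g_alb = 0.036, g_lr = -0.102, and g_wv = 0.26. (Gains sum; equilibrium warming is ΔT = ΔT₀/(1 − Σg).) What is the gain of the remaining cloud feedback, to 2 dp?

Amplification A = ΔT/ΔT₀ = 2.55/2.21 = 1.154.
Total gain g = 1 − 1/A = 1 − 1/1.154 = 0.1334.
Known gains sum to 0.036 − 0.102 + 0.26 = 0.194.
g_cld = 0.1334 − 0.194 = -0.06.

-0.06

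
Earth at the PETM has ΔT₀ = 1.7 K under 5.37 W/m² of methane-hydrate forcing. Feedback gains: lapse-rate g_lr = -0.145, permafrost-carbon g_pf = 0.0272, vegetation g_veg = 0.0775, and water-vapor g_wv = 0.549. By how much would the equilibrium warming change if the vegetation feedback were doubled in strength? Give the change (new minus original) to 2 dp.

0.65 K

Original: g = 0.5087, ΔT = 1.7/(1−0.5087) = 3.4602 K.
With doubled vegetation: g' = 0.5862, ΔT' = 1.7/(1−0.5862) = 4.1083 K.
Change = 4.1083 − 3.4602 = 0.65 K.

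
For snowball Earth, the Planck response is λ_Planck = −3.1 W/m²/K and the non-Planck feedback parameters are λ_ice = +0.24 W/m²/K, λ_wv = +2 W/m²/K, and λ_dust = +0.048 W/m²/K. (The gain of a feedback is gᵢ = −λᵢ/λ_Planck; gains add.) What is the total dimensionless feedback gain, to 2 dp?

Convert to gains: g_ice = 0.24/3.1 = 0.07742; g_wv = 2/3.1 = 0.6452; g_dust = 0.048/3.1 = 0.01548.
Total gain g = 0.7381.

0.74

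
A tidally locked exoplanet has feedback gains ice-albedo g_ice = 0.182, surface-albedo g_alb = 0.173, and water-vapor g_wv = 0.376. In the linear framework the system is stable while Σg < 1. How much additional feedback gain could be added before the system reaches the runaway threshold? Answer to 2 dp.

Current total gain = 0.182 + 0.173 + 0.376 = 0.731.
Margin to runaway = 1 − 0.731 = 0.27.

0.27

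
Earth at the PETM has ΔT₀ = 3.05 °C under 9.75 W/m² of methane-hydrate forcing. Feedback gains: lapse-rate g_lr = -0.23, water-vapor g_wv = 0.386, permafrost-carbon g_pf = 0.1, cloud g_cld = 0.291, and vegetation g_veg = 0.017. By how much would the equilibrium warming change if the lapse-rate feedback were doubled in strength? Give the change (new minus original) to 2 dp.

-2.42 °C

Original: g = 0.564, ΔT = 3.05/(1−0.564) = 6.9954 °C.
With doubled lapse-rate: g' = 0.334, ΔT' = 3.05/(1−0.334) = 4.5796 °C.
Change = 4.5796 − 6.9954 = -2.42 °C.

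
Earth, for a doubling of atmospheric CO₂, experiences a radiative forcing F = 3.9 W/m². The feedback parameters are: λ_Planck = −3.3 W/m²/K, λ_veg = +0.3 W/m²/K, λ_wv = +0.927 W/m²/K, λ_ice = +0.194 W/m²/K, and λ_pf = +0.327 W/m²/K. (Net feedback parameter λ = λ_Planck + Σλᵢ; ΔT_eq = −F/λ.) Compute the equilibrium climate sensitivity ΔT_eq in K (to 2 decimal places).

2.51 K

Net feedback parameter λ = (−3.3) + (+0.3) + (+0.927) + (+0.194) + (+0.327) = -1.552 W/m²/K.
ΔT = −F/λ = −3.9/(-1.552) = 2.51 K.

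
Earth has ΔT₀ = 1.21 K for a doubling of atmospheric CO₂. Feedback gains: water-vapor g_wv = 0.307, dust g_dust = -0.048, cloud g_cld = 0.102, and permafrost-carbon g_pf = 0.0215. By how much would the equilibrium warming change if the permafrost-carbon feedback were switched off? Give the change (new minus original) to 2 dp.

-0.07 K

Original: g = 0.3825, ΔT = 1.21/(1−0.3825) = 1.9595 K.
Without permafrost-carbon: g' = 0.361, ΔT' = 1.21/(1−0.361) = 1.8936 K.
Change = 1.8936 − 1.9595 = -0.07 K.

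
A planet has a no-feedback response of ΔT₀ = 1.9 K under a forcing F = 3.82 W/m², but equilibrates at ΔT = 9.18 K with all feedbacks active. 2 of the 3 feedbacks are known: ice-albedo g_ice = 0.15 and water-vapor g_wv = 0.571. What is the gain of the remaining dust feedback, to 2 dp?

Amplification A = ΔT/ΔT₀ = 9.18/1.9 = 4.832.
Total gain g = 1 − 1/A = 1 − 1/4.832 = 0.793.
Known gains sum to 0.15 + 0.571 = 0.721.
g_dust = 0.793 − 0.721 = 0.07.

0.07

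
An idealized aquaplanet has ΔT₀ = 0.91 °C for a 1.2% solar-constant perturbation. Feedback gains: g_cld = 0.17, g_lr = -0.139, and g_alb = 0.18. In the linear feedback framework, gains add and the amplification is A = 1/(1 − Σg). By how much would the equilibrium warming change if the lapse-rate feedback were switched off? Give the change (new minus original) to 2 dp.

0.25 °C

Original: g = 0.211, ΔT = 0.91/(1−0.211) = 1.1534 °C.
Without lapse-rate: g' = 0.35, ΔT' = 0.91/(1−0.35) = 1.4000 °C.
Change = 1.4000 − 1.1534 = 0.25 °C.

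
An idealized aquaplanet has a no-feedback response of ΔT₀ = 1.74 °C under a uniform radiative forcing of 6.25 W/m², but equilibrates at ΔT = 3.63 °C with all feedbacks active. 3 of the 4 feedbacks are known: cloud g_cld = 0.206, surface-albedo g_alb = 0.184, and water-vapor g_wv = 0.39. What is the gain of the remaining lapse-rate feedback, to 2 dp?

Amplification A = ΔT/ΔT₀ = 3.63/1.74 = 2.086.
Total gain g = 1 − 1/A = 1 − 1/2.086 = 0.5206.
Known gains sum to 0.206 + 0.184 + 0.39 = 0.78.
g_lr = 0.5206 − 0.78 = -0.26.

-0.26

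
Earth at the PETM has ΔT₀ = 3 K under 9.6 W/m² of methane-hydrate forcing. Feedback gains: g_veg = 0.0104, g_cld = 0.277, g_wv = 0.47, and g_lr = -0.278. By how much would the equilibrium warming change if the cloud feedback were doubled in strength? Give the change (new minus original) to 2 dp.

6.55 K

Original: g = 0.4794, ΔT = 3/(1−0.4794) = 5.7626 K.
With doubled cloud: g' = 0.7564, ΔT' = 3/(1−0.7564) = 12.3153 K.
Change = 12.3153 − 5.7626 = 6.55 K.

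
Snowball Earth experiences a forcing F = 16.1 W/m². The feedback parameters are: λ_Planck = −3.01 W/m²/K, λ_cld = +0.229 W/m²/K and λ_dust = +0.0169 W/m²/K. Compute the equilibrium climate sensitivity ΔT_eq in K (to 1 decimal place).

5.8 K

Net feedback parameter λ = (−3.01) + (+0.229) + (+0.0169) = -2.7641 W/m²/K.
ΔT = −F/λ = −16.1/(-2.7641) = 5.8 K.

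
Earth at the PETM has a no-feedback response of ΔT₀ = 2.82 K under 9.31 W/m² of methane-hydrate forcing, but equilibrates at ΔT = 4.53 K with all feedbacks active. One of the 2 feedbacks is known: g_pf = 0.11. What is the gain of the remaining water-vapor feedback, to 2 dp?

Amplification A = ΔT/ΔT₀ = 4.53/2.82 = 1.606.
Total gain g = 1 − 1/A = 1 − 1/1.606 = 0.3773.
The known gain is 0.11.
g_wv = 0.3773 − 0.11 = 0.27.

0.27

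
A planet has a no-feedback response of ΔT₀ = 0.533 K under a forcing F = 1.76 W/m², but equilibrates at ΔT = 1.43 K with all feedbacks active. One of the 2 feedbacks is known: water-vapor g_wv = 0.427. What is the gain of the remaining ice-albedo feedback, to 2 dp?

Amplification A = ΔT/ΔT₀ = 1.43/0.533 = 2.683.
Total gain g = 1 − 1/A = 1 − 1/2.683 = 0.6273.
The known gain is 0.427.
g_ice = 0.6273 − 0.427 = 0.20.

0.20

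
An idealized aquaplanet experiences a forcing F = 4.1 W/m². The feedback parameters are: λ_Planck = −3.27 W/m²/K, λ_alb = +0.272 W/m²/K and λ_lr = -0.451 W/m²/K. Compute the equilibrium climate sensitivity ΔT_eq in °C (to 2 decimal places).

1.19 °C

Net feedback parameter λ = (−3.27) + (+0.272) + (-0.451) = -3.449 W/m²/K.
ΔT = −F/λ = −4.1/(-3.449) = 1.19 °C.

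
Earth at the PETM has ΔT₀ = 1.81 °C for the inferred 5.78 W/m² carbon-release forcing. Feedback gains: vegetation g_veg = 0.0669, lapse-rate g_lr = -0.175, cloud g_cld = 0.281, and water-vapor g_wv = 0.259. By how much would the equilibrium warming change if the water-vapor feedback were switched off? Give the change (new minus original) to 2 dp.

Original: g = 0.4319, ΔT = 1.81/(1−0.4319) = 3.1861 °C.
Without water-vapor: g' = 0.1729, ΔT' = 1.81/(1−0.1729) = 2.1884 °C.
Change = 2.1884 − 3.1861 = -1.00 °C.

-1.00 °C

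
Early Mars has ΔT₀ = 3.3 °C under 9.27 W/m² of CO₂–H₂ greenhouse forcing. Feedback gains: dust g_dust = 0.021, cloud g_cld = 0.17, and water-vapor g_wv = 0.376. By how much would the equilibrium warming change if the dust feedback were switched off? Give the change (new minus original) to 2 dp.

Original: g = 0.567, ΔT = 3.3/(1−0.567) = 7.6212 °C.
Without dust: g' = 0.546, ΔT' = 3.3/(1−0.546) = 7.2687 °C.
Change = 7.2687 − 7.6212 = -0.35 °C.

-0.35 °C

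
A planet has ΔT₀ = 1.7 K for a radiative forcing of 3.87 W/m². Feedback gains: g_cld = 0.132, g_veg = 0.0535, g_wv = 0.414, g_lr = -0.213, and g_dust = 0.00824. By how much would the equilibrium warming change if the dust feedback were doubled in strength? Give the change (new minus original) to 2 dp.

0.04 K

Original: g = 0.39474, ΔT = 1.7/(1−0.39474) = 2.8087 K.
With doubled dust: g' = 0.40298, ΔT' = 1.7/(1−0.40298) = 2.8475 K.
Change = 2.8475 − 2.8087 = 0.04 K.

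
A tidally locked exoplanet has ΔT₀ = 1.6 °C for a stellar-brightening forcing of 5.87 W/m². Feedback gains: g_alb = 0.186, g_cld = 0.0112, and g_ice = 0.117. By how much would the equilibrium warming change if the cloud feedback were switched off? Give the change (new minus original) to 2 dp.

Original: g = 0.3142, ΔT = 1.6/(1−0.3142) = 2.3330 °C.
Without cloud: g' = 0.303, ΔT' = 1.6/(1−0.303) = 2.2956 °C.
Change = 2.2956 − 2.3330 = -0.04 °C.

-0.04 °C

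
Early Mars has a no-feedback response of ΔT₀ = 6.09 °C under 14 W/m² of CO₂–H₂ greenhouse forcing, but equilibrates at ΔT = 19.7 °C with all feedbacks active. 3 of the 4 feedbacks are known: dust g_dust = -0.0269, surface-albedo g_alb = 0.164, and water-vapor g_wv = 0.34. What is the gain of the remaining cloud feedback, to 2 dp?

Amplification A = ΔT/ΔT₀ = 19.7/6.09 = 3.235.
Total gain g = 1 − 1/A = 1 − 1/3.235 = 0.6909.
Known gains sum to -0.0269 + 0.164 + 0.34 = 0.4771.
g_cld = 0.6909 − 0.4771 = 0.21.

0.21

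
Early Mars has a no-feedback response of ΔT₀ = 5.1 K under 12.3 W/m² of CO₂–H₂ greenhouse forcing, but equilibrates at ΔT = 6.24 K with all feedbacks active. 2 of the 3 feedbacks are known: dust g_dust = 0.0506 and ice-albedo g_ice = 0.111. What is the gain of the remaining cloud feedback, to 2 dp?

0.02

Amplification A = ΔT/ΔT₀ = 6.24/5.1 = 1.224.
Total gain g = 1 − 1/A = 1 − 1/1.224 = 0.183.
Known gains sum to 0.0506 + 0.111 = 0.1616.
g_cld = 0.183 − 0.1616 = 0.02.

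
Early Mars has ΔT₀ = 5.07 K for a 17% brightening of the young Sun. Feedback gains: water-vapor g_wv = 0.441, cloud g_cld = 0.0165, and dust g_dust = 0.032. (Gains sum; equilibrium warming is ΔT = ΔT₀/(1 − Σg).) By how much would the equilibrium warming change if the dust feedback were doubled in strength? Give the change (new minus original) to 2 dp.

0.66 K

Original: g = 0.4895, ΔT = 5.07/(1−0.4895) = 9.9314 K.
With doubled dust: g' = 0.5215, ΔT' = 5.07/(1−0.5215) = 10.5956 K.
Change = 10.5956 − 9.9314 = 0.66 K.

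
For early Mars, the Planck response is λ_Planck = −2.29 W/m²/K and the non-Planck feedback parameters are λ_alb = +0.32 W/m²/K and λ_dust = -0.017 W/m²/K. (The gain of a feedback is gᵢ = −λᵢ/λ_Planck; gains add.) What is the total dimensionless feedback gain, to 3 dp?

0.132

Convert to gains: g_alb = 0.32/2.29 = 0.1397; g_dust = -0.017/2.29 = -0.007424.
Total gain g = 0.132276.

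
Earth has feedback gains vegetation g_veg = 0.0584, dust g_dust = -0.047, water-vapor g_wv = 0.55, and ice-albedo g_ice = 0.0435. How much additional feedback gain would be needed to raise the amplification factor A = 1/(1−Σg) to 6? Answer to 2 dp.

Current total gain = 0.6049.
Target gain for A = 6: g* = 1 − 1/6 = 0.8333.
Additional gain needed = 0.8333 − 0.6049 = 0.23.

0.23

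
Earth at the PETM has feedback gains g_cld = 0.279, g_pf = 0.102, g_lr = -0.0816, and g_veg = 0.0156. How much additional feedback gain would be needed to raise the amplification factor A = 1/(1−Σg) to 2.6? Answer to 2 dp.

0.30

Current total gain = 0.315.
Target gain for A = 2.6: g* = 1 − 1/2.6 = 0.6154.
Additional gain needed = 0.6154 − 0.315 = 0.30.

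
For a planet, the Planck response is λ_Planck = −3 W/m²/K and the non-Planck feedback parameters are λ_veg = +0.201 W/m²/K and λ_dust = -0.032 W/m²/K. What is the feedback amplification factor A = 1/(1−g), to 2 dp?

Convert to gains: g_veg = 0.201/3 = 0.067; g_dust = -0.032/3 = -0.01067.
Total gain g = 0.05633.
A = 1/(1 − 0.05633) = 1.06.

1.06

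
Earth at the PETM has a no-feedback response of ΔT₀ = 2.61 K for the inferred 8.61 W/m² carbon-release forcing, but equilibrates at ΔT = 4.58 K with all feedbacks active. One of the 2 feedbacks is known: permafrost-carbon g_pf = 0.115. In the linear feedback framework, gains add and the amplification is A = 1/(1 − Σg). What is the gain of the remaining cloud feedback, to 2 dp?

Amplification A = ΔT/ΔT₀ = 4.58/2.61 = 1.755.
Total gain g = 1 − 1/A = 1 − 1/1.755 = 0.4302.
The known gain is 0.115.
g_cld = 0.4302 − 0.115 = 0.32.

0.32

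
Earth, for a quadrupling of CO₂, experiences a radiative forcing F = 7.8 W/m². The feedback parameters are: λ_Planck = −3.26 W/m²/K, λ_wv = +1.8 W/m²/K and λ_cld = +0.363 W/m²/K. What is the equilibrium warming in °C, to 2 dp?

Net feedback parameter λ = (−3.26) + (+1.8) + (+0.363) = -1.097 W/m²/K.
ΔT = −F/λ = −7.8/(-1.097) = 7.11 °C.

7.11 °C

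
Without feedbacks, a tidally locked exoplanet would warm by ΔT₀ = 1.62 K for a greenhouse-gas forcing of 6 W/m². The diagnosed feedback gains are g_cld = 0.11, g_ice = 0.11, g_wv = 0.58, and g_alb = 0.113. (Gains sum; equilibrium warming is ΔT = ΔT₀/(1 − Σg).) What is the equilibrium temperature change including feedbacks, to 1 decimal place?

Total gain g = 0.11 + 0.11 + 0.58 + 0.113 = 0.913.
Amplification A = 1/(1 − 0.913) = 11.49.
ΔT = 1.62 × 11.49 = 18.6 K.

18.6 K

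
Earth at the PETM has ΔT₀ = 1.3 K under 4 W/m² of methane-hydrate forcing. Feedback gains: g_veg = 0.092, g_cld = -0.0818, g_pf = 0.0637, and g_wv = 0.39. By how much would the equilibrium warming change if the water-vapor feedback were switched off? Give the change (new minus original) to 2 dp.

-1.02 K

Original: g = 0.4639, ΔT = 1.3/(1−0.4639) = 2.4249 K.
Without water-vapor: g' = 0.0739, ΔT' = 1.3/(1−0.0739) = 1.4037 K.
Change = 1.4037 − 2.4249 = -1.02 K.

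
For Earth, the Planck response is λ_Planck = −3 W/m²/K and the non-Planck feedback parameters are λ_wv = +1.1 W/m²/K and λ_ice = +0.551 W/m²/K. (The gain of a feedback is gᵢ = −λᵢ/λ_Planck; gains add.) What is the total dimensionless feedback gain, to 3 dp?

0.550

Convert to gains: g_wv = 1.1/3 = 0.3667; g_ice = 0.551/3 = 0.1837.
Total gain g = 0.5504.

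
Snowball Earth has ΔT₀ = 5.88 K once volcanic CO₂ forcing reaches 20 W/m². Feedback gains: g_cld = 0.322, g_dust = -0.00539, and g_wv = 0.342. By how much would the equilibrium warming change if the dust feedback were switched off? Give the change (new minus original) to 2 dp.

0.28 K

Original: g = 0.65861, ΔT = 5.88/(1−0.65861) = 17.2237 K.
Without dust: g' = 0.664, ΔT' = 5.88/(1−0.664) = 17.5000 K.
Change = 17.5000 − 17.2237 = 0.28 K.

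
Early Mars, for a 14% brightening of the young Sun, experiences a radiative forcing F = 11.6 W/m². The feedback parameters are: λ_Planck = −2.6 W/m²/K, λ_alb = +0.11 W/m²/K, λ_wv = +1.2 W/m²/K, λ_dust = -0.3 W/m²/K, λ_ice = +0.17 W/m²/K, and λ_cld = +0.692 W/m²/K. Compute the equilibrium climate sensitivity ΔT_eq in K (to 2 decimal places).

15.93 K

Net feedback parameter λ = (−2.6) + (+0.11) + (+1.2) + (-0.3) + (+0.17) + (+0.692) = -0.728 W/m²/K.
ΔT = −F/λ = −11.6/(-0.728) = 15.93 K.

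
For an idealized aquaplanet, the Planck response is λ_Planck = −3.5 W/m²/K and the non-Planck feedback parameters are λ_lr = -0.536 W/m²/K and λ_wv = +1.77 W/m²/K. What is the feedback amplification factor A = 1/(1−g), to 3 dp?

1.545

Convert to gains: g_lr = -0.536/3.5 = -0.1531; g_wv = 1.77/3.5 = 0.5057.
Total gain g = 0.3526.
A = 1/(1 − 0.3526) = 1.545.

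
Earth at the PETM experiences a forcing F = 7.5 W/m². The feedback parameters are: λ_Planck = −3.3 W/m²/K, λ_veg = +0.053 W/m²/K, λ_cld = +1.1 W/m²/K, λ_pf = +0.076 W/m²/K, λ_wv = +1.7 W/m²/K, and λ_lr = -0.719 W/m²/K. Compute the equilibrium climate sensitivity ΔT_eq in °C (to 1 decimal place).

6.9 °C

Net feedback parameter λ = (−3.3) + (+0.053) + (+1.1) + (+0.076) + (+1.7) + (-0.719) = -1.09 W/m²/K.
ΔT = −F/λ = −7.5/(-1.09) = 6.9 °C.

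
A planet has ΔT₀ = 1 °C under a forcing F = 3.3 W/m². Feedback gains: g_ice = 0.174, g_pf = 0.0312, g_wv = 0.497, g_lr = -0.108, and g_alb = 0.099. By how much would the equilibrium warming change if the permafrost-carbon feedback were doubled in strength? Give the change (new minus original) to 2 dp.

Original: g = 0.6932, ΔT = 1/(1−0.6932) = 3.2595 °C.
With doubled permafrost-carbon: g' = 0.7244, ΔT' = 1/(1−0.7244) = 3.6284 °C.
Change = 3.6284 − 3.2595 = 0.37 °C.

0.37 °C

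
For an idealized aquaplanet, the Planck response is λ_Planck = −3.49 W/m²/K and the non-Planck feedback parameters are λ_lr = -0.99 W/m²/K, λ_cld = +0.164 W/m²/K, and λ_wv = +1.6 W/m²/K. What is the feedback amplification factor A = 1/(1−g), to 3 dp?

1.285

Convert to gains: g_lr = -0.99/3.49 = -0.2837; g_cld = 0.164/3.49 = 0.04699; g_wv = 1.6/3.49 = 0.4585.
Total gain g = 0.22179.
A = 1/(1 − 0.22179) = 1.285.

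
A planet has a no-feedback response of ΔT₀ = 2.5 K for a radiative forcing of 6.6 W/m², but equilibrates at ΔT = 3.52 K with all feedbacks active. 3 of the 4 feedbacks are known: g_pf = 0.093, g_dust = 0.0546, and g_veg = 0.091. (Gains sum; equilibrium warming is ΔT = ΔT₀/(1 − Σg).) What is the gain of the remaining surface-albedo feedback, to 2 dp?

0.05

Amplification A = ΔT/ΔT₀ = 3.52/2.5 = 1.408.
Total gain g = 1 − 1/A = 1 − 1/1.408 = 0.2898.
Known gains sum to 0.093 + 0.0546 + 0.091 = 0.2386.
g_alb = 0.2898 − 0.2386 = 0.05.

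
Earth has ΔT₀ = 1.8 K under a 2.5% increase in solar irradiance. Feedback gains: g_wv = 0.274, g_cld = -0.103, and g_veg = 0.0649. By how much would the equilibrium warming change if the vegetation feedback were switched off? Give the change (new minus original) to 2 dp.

-0.18 K

Original: g = 0.2359, ΔT = 1.8/(1−0.2359) = 2.3557 K.
Without vegetation: g' = 0.171, ΔT' = 1.8/(1−0.171) = 2.1713 K.
Change = 2.1713 − 2.3557 = -0.18 K.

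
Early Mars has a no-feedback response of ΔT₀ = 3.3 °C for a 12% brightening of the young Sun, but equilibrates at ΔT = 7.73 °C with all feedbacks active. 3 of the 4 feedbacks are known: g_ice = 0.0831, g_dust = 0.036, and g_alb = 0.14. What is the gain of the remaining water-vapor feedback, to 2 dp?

0.31

Amplification A = ΔT/ΔT₀ = 7.73/3.3 = 2.342.
Total gain g = 1 − 1/A = 1 − 1/2.342 = 0.573.
Known gains sum to 0.0831 + 0.036 + 0.14 = 0.2591.
g_wv = 0.573 − 0.2591 = 0.31.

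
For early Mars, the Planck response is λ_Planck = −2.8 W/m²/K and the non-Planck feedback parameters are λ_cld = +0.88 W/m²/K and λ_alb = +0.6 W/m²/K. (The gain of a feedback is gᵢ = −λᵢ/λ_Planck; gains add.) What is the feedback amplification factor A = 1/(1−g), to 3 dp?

2.121

Convert to gains: g_cld = 0.88/2.8 = 0.3143; g_alb = 0.6/2.8 = 0.2143.
Total gain g = 0.5286.
A = 1/(1 − 0.5286) = 2.121.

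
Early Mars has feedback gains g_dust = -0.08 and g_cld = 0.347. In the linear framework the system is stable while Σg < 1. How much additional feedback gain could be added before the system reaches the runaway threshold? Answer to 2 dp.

0.73

Current total gain = -0.08 + 0.347 = 0.267.
Margin to runaway = 1 − 0.267 = 0.73.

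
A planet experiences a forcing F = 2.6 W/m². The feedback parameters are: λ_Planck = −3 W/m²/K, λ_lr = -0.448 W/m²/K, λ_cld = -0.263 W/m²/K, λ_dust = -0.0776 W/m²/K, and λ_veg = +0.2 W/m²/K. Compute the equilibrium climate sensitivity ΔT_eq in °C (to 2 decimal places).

0.72 °C

Net feedback parameter λ = (−3) + (-0.448) + (-0.263) + (-0.0776) + (+0.2) = -3.5886 W/m²/K.
ΔT = −F/λ = −2.6/(-3.5886) = 0.72 °C.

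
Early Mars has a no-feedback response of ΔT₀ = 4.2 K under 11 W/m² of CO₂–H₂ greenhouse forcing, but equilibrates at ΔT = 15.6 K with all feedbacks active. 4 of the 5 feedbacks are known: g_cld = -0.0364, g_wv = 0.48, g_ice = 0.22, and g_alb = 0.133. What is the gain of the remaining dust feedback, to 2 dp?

-0.07

Amplification A = ΔT/ΔT₀ = 15.6/4.2 = 3.714.
Total gain g = 1 − 1/A = 1 − 1/3.714 = 0.7307.
Known gains sum to -0.0364 + 0.48 + 0.22 + 0.133 = 0.7966.
g_dust = 0.7307 − 0.7966 = -0.07.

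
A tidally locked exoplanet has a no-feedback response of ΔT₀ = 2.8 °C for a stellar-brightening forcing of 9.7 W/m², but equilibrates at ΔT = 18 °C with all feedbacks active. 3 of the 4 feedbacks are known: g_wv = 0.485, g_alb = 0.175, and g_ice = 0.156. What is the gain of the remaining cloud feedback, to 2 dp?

0.03

Amplification A = ΔT/ΔT₀ = 18/2.8 = 6.429.
Total gain g = 1 − 1/A = 1 − 1/6.429 = 0.8445.
Known gains sum to 0.485 + 0.175 + 0.156 = 0.816.
g_cld = 0.8445 − 0.816 = 0.03.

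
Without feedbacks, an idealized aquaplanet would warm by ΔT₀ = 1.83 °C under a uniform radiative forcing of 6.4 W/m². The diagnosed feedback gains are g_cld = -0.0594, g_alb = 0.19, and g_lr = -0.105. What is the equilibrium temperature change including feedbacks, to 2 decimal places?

1.88 °C

Total gain g = -0.0594 + 0.19 − 0.105 = 0.0256.
Amplification A = 1/(1 − 0.0256) = 1.026.
ΔT = 1.83 × 1.026 = 1.88 °C.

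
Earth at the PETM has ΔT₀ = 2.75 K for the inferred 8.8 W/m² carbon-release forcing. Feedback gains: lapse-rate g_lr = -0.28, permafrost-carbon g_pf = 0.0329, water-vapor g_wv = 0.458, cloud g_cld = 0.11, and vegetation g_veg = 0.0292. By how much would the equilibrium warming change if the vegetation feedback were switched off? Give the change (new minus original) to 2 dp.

Original: g = 0.3501, ΔT = 2.75/(1−0.3501) = 4.2314 K.
Without vegetation: g' = 0.3209, ΔT' = 2.75/(1−0.3209) = 4.0495 K.
Change = 4.0495 − 4.2314 = -0.18 K.

-0.18 K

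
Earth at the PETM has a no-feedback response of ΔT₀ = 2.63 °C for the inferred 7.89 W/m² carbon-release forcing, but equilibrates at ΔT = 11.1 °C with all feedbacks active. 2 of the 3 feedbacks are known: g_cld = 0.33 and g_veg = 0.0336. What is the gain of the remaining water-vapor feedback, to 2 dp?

0.40

Amplification A = ΔT/ΔT₀ = 11.1/2.63 = 4.221.
Total gain g = 1 − 1/A = 1 − 1/4.221 = 0.7631.
Known gains sum to 0.33 + 0.0336 = 0.3636.
g_wv = 0.7631 − 0.3636 = 0.40.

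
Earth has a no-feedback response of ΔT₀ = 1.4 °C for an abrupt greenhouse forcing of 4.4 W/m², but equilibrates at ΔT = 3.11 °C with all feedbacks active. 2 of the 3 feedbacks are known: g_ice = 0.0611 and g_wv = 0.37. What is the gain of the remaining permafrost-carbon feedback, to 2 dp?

0.12

Amplification A = ΔT/ΔT₀ = 3.11/1.4 = 2.221.
Total gain g = 1 − 1/A = 1 − 1/2.221 = 0.5498.
Known gains sum to 0.0611 + 0.37 = 0.4311.
g_pf = 0.5498 − 0.4311 = 0.12.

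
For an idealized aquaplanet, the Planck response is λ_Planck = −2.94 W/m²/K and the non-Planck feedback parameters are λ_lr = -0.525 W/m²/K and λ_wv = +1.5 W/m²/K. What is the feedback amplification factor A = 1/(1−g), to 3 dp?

1.496

Convert to gains: g_lr = -0.525/2.94 = -0.1786; g_wv = 1.5/2.94 = 0.5102.
Total gain g = 0.3316.
A = 1/(1 − 0.3316) = 1.496.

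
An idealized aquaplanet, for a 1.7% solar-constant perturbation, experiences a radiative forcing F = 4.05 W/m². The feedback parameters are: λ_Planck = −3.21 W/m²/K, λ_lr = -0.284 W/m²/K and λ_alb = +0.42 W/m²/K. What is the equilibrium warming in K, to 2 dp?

1.32 K

Net feedback parameter λ = (−3.21) + (-0.284) + (+0.42) = -3.074 W/m²/K.
ΔT = −F/λ = −4.05/(-3.074) = 1.32 K.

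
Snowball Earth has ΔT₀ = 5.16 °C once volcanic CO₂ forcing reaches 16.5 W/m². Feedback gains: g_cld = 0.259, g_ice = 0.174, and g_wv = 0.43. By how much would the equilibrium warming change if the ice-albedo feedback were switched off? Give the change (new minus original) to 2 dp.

-21.07 °C

Original: g = 0.863, ΔT = 5.16/(1−0.863) = 37.6642 °C.
Without ice-albedo: g' = 0.689, ΔT' = 5.16/(1−0.689) = 16.5916 °C.
Change = 16.5916 − 37.6642 = -21.07 °C.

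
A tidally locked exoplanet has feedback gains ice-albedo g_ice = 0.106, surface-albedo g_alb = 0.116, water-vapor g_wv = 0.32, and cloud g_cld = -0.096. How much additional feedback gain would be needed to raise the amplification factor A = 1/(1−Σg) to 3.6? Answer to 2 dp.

Current total gain = 0.446.
Target gain for A = 3.6: g* = 1 − 1/3.6 = 0.7222.
Additional gain needed = 0.7222 − 0.446 = 0.28.

0.28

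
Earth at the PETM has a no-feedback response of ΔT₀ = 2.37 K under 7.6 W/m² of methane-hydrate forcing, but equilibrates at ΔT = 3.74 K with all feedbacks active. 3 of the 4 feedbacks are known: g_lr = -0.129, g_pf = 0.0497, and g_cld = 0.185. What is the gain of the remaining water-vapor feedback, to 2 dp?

Amplification A = ΔT/ΔT₀ = 3.74/2.37 = 1.578.
Total gain g = 1 − 1/A = 1 − 1/1.578 = 0.3663.
Known gains sum to -0.129 + 0.0497 + 0.185 = 0.1057.
g_wv = 0.3663 − 0.1057 = 0.26.

0.26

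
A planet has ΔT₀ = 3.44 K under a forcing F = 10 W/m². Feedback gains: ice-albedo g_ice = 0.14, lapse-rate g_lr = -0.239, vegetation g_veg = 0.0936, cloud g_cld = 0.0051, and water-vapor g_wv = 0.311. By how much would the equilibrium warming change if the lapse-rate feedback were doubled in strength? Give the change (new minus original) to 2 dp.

-1.28 K

Original: g = 0.3107, ΔT = 3.44/(1−0.3107) = 4.9906 K.
With doubled lapse-rate: g' = 0.0717, ΔT' = 3.44/(1−0.0717) = 3.7057 K.
Change = 3.7057 − 4.9906 = -1.28 K.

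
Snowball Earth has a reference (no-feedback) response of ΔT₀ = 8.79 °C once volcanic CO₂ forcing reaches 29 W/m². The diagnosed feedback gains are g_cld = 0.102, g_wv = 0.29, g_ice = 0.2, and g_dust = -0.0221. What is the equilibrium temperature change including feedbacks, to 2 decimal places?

Total gain g = 0.102 + 0.29 + 0.2 − 0.0221 = 0.5699.
Amplification A = 1/(1 − 0.5699) = 2.325.
ΔT = 8.79 × 2.325 = 20.44 °C.

20.44 °C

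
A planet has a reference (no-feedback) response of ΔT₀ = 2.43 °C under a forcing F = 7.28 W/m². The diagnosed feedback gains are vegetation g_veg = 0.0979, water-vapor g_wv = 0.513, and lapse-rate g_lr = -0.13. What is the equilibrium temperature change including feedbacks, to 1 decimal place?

Total gain g = 0.0979 + 0.513 − 0.13 = 0.4809.
Amplification A = 1/(1 − 0.4809) = 1.926.
ΔT = 2.43 × 1.926 = 4.7 °C.

4.7 °C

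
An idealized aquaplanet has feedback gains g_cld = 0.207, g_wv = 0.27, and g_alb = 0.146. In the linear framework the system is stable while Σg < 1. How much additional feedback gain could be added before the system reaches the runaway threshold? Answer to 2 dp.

0.38

Current total gain = 0.207 + 0.27 + 0.146 = 0.623.
Margin to runaway = 1 − 0.623 = 0.38.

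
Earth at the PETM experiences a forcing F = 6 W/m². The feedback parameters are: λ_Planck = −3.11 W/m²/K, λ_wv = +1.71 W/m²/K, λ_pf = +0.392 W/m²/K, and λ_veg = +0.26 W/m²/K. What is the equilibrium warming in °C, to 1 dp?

8.0 °C

Net feedback parameter λ = (−3.11) + (+1.71) + (+0.392) + (+0.26) = -0.748 W/m²/K.
ΔT = −F/λ = −6/(-0.748) = 8.0 °C.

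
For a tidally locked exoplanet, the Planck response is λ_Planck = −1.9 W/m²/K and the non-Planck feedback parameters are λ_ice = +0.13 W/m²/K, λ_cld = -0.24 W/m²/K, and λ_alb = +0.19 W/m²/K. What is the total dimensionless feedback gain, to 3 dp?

Convert to gains: g_ice = 0.13/1.9 = 0.06842; g_cld = -0.24/1.9 = -0.1263; g_alb = 0.19/1.9 = 0.1.
Total gain g = 0.04212.

0.042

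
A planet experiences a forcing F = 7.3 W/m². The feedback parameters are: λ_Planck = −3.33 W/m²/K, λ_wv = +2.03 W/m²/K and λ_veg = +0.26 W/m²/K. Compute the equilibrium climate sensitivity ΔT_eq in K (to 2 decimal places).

7.02 K

Net feedback parameter λ = (−3.33) + (+2.03) + (+0.26) = -1.04 W/m²/K.
ΔT = −F/λ = −7.3/(-1.04) = 7.02 K.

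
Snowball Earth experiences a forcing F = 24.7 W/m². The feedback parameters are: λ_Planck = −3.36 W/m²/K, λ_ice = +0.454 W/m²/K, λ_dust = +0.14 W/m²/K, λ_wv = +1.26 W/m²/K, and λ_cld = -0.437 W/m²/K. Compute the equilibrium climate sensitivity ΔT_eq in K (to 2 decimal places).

Net feedback parameter λ = (−3.36) + (+0.454) + (+0.14) + (+1.26) + (-0.437) = -1.943 W/m²/K.
ΔT = −F/λ = −24.7/(-1.943) = 12.71 K.

12.71 K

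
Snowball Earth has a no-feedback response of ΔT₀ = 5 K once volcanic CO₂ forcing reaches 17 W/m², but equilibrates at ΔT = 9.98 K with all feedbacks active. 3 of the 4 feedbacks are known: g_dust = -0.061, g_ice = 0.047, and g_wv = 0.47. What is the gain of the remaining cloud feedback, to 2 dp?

0.04

Amplification A = ΔT/ΔT₀ = 9.98/5 = 1.996.
Total gain g = 1 − 1/A = 1 − 1/1.996 = 0.499.
Known gains sum to -0.061 + 0.047 + 0.47 = 0.456.
g_cld = 0.499 − 0.456 = 0.04.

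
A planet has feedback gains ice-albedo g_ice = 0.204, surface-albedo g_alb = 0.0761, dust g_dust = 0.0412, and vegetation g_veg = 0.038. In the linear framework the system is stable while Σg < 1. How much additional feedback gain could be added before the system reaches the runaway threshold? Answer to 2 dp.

Current total gain = 0.204 + 0.0761 + 0.0412 + 0.038 = 0.3593.
Margin to runaway = 1 − 0.3593 = 0.64.

0.64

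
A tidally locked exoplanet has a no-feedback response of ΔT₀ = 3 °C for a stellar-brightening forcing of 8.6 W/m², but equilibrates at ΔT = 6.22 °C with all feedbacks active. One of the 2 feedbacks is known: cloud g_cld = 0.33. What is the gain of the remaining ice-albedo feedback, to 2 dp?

0.19

Amplification A = ΔT/ΔT₀ = 6.22/3 = 2.073.
Total gain g = 1 − 1/A = 1 − 1/2.073 = 0.5176.
The known gain is 0.33.
g_ice = 0.5176 − 0.33 = 0.19.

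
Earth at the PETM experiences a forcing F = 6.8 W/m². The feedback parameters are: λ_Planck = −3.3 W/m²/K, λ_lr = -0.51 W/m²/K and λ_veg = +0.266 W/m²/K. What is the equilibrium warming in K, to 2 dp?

Net feedback parameter λ = (−3.3) + (-0.51) + (+0.266) = -3.544 W/m²/K.
ΔT = −F/λ = −6.8/(-3.544) = 1.92 K.

1.92 K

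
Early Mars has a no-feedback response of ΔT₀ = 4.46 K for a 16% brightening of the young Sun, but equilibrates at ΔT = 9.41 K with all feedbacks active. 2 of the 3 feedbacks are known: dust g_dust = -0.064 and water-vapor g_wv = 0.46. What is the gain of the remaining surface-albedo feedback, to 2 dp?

0.13

Amplification A = ΔT/ΔT₀ = 9.41/4.46 = 2.11.
Total gain g = 1 − 1/A = 1 − 1/2.11 = 0.5261.
Known gains sum to -0.064 + 0.46 = 0.396.
g_alb = 0.5261 − 0.396 = 0.13.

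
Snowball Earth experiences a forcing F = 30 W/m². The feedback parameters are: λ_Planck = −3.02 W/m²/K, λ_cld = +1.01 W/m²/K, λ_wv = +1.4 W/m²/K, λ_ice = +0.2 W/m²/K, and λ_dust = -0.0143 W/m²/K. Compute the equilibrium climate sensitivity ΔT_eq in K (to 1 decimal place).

Net feedback parameter λ = (−3.02) + (+1.01) + (+1.4) + (+0.2) + (-0.0143) = -0.4243 W/m²/K.
ΔT = −F/λ = −30/(-0.4243) = 70.7 K.

70.7 K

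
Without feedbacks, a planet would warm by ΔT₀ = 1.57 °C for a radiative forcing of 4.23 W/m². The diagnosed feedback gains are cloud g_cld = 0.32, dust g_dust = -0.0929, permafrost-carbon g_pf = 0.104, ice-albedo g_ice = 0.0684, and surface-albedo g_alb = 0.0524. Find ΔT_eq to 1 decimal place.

2.9 °C

Total gain g = 0.32 − 0.0929 + 0.104 + 0.0684 + 0.0524 = 0.4519.
Amplification A = 1/(1 − 0.4519) = 1.824.
ΔT = 1.57 × 1.824 = 2.9 °C.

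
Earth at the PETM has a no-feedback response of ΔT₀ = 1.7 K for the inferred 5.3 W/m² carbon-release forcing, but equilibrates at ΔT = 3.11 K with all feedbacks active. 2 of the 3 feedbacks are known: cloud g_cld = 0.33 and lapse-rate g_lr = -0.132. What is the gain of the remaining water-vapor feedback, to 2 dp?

0.26

Amplification A = ΔT/ΔT₀ = 3.11/1.7 = 1.829.
Total gain g = 1 − 1/A = 1 − 1/1.829 = 0.4533.
Known gains sum to 0.33 − 0.132 = 0.198.
g_wv = 0.4533 − 0.198 = 0.26.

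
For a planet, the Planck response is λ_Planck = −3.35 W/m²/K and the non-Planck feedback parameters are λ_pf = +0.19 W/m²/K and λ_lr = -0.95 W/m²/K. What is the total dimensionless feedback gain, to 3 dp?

Convert to gains: g_pf = 0.19/3.35 = 0.05672; g_lr = -0.95/3.35 = -0.2836.
Total gain g = -0.22688.

-0.227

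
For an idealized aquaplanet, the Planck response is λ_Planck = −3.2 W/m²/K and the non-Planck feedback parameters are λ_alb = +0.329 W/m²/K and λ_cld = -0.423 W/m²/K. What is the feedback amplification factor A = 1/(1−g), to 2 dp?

0.97

Convert to gains: g_alb = 0.329/3.2 = 0.1028; g_cld = -0.423/3.2 = -0.1322.
Total gain g = -0.0294.
A = 1/(1 + 0.0294) = 0.97.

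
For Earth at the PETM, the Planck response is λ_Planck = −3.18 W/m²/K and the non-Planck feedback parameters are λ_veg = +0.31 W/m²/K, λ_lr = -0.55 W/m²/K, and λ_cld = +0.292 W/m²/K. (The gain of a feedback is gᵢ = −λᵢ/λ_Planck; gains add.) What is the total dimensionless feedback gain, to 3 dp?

0.016

Convert to gains: g_veg = 0.31/3.18 = 0.09748; g_lr = -0.55/3.18 = -0.173; g_cld = 0.292/3.18 = 0.09182.
Total gain g = 0.0163.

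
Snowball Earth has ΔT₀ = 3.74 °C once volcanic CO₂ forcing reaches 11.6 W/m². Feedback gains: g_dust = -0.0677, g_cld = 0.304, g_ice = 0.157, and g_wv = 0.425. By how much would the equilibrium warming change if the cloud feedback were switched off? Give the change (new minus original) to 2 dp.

Original: g = 0.8183, ΔT = 3.74/(1−0.8183) = 20.5834 °C.
Without cloud: g' = 0.5143, ΔT' = 3.74/(1−0.5143) = 7.7002 °C.
Change = 7.7002 − 20.5834 = -12.88 °C.

-12.88 °C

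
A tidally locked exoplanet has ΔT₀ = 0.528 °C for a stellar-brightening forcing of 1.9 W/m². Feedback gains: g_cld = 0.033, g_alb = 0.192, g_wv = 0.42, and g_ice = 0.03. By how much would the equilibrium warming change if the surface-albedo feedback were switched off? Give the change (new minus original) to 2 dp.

Original: g = 0.675, ΔT = 0.528/(1−0.675) = 1.6246 °C.
Without surface-albedo: g' = 0.483, ΔT' = 0.528/(1−0.483) = 1.0213 °C.
Change = 1.0213 − 1.6246 = -0.60 °C.

-0.60 °C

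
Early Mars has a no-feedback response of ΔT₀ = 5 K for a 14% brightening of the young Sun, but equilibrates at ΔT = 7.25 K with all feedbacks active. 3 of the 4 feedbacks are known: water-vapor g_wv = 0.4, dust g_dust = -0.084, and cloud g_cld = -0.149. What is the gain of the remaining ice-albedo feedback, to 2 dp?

Amplification A = ΔT/ΔT₀ = 7.25/5 = 1.45.
Total gain g = 1 − 1/A = 1 − 1/1.45 = 0.3103.
Known gains sum to 0.4 − 0.084 − 0.149 = 0.167.
g_ice = 0.3103 − 0.167 = 0.14.

0.14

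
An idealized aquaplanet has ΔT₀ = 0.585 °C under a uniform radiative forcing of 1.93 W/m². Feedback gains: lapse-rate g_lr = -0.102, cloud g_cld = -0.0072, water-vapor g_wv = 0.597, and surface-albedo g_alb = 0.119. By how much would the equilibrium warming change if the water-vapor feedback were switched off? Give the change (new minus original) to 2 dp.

Original: g = 0.6068, ΔT = 0.585/(1−0.6068) = 1.4878 °C.
Without water-vapor: g' = 0.0098, ΔT' = 0.585/(1−0.0098) = 0.5908 °C.
Change = 0.5908 − 1.4878 = -0.90 °C.

-0.90 °C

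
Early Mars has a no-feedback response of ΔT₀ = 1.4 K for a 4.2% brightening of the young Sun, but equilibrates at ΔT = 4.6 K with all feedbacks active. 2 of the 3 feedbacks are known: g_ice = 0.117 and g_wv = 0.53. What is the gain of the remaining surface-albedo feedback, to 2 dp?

0.05

Amplification A = ΔT/ΔT₀ = 4.6/1.4 = 3.286.
Total gain g = 1 − 1/A = 1 − 1/3.286 = 0.6957.
Known gains sum to 0.117 + 0.53 = 0.647.
g_alb = 0.6957 − 0.647 = 0.05.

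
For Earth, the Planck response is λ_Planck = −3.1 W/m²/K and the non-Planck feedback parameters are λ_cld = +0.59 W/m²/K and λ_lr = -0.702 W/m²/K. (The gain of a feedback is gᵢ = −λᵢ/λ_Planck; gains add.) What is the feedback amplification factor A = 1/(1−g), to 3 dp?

Convert to gains: g_cld = 0.59/3.1 = 0.1903; g_lr = -0.702/3.1 = -0.2265.
Total gain g = -0.0362.
A = 1/(1 + 0.0362) = 0.965.

0.965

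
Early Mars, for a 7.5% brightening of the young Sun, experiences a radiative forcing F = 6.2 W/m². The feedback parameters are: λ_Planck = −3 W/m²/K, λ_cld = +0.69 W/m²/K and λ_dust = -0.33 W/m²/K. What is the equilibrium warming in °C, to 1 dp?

2.3 °C

Net feedback parameter λ = (−3) + (+0.69) + (-0.33) = -2.64 W/m²/K.
ΔT = −F/λ = −6.2/(-2.64) = 2.3 °C.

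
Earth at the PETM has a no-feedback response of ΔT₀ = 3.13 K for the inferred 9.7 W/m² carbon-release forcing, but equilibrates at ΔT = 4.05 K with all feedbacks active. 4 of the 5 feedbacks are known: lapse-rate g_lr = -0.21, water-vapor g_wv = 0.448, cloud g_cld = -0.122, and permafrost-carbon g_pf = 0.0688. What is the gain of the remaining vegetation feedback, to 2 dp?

0.04

Amplification A = ΔT/ΔT₀ = 4.05/3.13 = 1.294.
Total gain g = 1 − 1/A = 1 − 1/1.294 = 0.2272.
Known gains sum to -0.21 + 0.448 − 0.122 + 0.0688 = 0.1848.
g_veg = 0.2272 − 0.1848 = 0.04.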